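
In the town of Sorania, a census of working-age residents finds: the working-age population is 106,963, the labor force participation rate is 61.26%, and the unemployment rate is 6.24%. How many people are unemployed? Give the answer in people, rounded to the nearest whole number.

Labor force = 0.6126 × 106,963 = 65,526.
Unemployed = 0.0624 × 65,526 ≈ 4,089.

About 4,089 are unemployed.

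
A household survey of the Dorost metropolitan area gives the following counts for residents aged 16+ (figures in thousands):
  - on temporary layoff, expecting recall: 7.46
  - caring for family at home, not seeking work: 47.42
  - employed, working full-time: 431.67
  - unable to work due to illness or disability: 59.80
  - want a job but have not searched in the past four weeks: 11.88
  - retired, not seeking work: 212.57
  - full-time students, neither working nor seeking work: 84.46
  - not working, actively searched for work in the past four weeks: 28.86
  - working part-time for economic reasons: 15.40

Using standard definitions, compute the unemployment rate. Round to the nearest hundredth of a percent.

Unemployment rate ≈ 7.51%.

Employed = 431.67 + 15.40 = 447.07 thousand (anyone who worked, including part-time for economic reasons, counts as employed).
Unemployed = 7.46 + 28.86 = 36.32 thousand (jobless and actively searching, or on temporary layoff).
Labor force = 447.07 + 36.32 = 483.39 thousand.
Unemployment rate = 36.32 / 483.39 = 7.51%.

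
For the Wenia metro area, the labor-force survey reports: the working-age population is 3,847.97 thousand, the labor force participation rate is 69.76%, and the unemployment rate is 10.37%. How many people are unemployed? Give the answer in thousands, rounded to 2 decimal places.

Labor force = 0.6976 × 3,847.97 = 2,684.34 thousand.
Unemployed = 0.1037 × 2,684.34 ≈ 278.37 thousand.

About 278.37 thousand are unemployed.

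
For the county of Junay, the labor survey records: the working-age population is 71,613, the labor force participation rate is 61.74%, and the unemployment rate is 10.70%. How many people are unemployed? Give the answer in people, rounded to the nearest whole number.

About 4,731 are unemployed.

Labor force = 0.6174 × 71,613 = 44,214.
Unemployed = 0.1070 × 44,214 ≈ 4,731.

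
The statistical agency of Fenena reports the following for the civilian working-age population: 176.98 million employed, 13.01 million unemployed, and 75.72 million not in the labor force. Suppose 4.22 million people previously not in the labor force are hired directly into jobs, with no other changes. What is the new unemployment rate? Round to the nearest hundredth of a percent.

Initially, labor force = 176.98 + 13.01 = 189.99 million, so u = 13.01/189.99 = 6.85%.
After the change, employed and labor force both rise by 4.22; unemployed unchanged → E = 181.20, U = 13.01, labor force = 194.21 million.
New unemployment rate = 13.01 / 194.21 = 6.70%.

New unemployment rate ≈ 6.70%.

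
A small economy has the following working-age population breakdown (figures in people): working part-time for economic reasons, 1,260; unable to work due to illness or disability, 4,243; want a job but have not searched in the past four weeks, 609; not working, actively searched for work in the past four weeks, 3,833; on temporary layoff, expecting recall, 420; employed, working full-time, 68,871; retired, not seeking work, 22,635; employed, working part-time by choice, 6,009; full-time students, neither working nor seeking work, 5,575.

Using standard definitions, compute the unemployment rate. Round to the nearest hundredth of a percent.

Unemployment rate ≈ 5.29%.

Employed = 1,260 + 68,871 + 6,009 = 76,140 (anyone who worked, including part-time for economic reasons, counts as employed).
Unemployed = 3,833 + 420 = 4,253 (jobless and actively searching, or on temporary layoff).
Labor force = 76,140 + 4,253 = 80,393.
Unemployment rate = 4,253 / 80,393 = 5.29%.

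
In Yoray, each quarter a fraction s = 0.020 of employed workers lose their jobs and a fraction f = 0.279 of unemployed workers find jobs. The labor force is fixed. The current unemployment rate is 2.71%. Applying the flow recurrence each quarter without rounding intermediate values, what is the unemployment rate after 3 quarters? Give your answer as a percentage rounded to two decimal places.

Unemployment rate after three quarters ≈ 5.32%.

With a fixed labor force, u_{t+1} = u_t + s·(1−u_t) − f·u_t = u_t·(1−s−f) + s.
Here 1−s−f = 0.701 and s = 0.020.
u_1 = 0.027100 × 0.701 + 0.020 = 0.038997.
u_2 = 0.038997 × 0.701 + 0.020 = 0.047337.
u_3 = 0.047337 × 0.701 + 0.020 = 0.053183.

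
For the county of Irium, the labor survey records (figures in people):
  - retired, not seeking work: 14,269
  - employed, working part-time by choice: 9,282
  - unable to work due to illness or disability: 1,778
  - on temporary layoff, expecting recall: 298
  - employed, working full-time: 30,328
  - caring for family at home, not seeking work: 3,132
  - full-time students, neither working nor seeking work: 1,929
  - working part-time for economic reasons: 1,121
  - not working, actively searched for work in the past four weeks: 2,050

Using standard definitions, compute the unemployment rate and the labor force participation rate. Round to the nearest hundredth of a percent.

Employed = 9,282 + 30,328 + 1,121 = 40,731 (anyone who worked, including part-time for economic reasons, counts as employed).
Unemployed = 298 + 2,050 = 2,348 (jobless and actively searching, or on temporary layoff).
Labor force = 40,731 + 2,348 = 43,079.
Not in labor force = 14,269 + 1,778 + 3,132 + 1,929 = 21,108 (those not working and not actively searching are outside the labor force).
Civilian working-age population = 43,079 + 21,108 = 64,187.
Unemployment rate = 2,348 / 43,079 = 5.45%.
Labor force participation rate = 43,079 / 64,187 = 67.11%.

Unemployment rate ≈ 5.45%; labor force participation rate ≈ 67.11%.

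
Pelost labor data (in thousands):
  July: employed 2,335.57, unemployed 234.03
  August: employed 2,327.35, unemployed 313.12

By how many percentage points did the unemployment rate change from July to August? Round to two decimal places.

July: labor force = 2,335.57 + 234.03 = 2,569.60; u = 234.03/2,569.60 = 9.11%.
August: labor force = 2,327.35 + 313.12 = 2,640.47; u = 313.12/2,640.47 = 11.86%.
Change = 11.86% − 9.11% = +2.75 pp.

The unemployment rate changed by +2.75 percentage points.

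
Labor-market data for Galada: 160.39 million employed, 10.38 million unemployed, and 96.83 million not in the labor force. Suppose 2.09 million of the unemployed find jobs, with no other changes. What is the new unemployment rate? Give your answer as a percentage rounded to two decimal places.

New unemployment rate ≈ 4.85%.

Initially, labor force = 160.39 + 10.38 = 170.77 million, so u = 10.38/170.77 = 6.08%.
After the change, unemployed falls and employed rises by 2.09; labor force unchanged → E = 162.48, U = 8.29, labor force = 170.77 million.
New unemployment rate = 8.29 / 170.77 = 4.85%.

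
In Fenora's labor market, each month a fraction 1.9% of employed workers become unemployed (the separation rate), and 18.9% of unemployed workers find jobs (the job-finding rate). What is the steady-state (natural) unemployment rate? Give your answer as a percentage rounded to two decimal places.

At steady state the flows balance: s·E = f·U, so U/(E+U) = s/(s+f).
u* = 1.9 / (1.9 + 18.9) = 1.9 / 20.80 = 9.13%.

Steady-state unemployment rate ≈ 9.13%.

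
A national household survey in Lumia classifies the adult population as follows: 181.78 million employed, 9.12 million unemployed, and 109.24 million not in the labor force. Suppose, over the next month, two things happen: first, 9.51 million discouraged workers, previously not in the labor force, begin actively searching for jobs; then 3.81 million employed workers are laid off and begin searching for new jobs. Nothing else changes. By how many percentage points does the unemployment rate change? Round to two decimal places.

The unemployment rate changes by +6.42 percentage points.

Initially, labor force = 181.78 + 9.12 = 190.90 million, so u = 9.12/190.90 = 4.78%.
After the first change, unemployed and labor force both rise by 9.51 → E = 181.78, U = 18.63, labor force = 200.41 million.
After the second change, employed falls and unemployed rises by 3.81; labor force unchanged → E = 177.97, U = 22.44, labor force = 200.41 million.
New unemployment rate = 22.44 / 200.41 = 11.20%.
Change = 11.20% − 4.78% = +6.42 percentage points.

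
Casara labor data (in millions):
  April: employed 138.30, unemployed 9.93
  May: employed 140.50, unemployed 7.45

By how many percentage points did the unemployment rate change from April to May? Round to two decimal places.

The unemployment rate changed by −1.66 percentage points.

April: labor force = 138.30 + 9.93 = 148.23; u = 9.93/148.23 = 6.70%.
May: labor force = 140.50 + 7.45 = 147.95; u = 7.45/147.95 = 5.04%.
Change = 5.04% − 6.70% = −1.66 pp.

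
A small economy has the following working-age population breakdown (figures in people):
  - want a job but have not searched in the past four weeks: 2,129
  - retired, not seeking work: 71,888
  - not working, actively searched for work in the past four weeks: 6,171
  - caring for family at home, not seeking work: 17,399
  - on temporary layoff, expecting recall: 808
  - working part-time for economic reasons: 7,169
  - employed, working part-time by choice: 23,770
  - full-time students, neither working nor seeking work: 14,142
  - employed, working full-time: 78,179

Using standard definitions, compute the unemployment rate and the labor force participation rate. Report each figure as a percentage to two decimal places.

Unemployment rate ≈ 6.01%; labor force participation rate ≈ 52.38%.

Employed = 7,169 + 23,770 + 78,179 = 109,118 (anyone who worked, including part-time for economic reasons, counts as employed).
Unemployed = 6,171 + 808 = 6,979 (jobless and actively searching, or on temporary layoff).
Labor force = 109,118 + 6,979 = 116,097.
Not in labor force = 2,129 + 71,888 + 17,399 + 14,142 = 105,558 (those not working and not actively searching are outside the labor force — including those who want a job but have given up searching).
Civilian working-age population = 116,097 + 105,558 = 221,655.
Unemployment rate = 6,979 / 116,097 = 6.01%.
Labor force participation rate = 116,097 / 221,655 = 52.38%.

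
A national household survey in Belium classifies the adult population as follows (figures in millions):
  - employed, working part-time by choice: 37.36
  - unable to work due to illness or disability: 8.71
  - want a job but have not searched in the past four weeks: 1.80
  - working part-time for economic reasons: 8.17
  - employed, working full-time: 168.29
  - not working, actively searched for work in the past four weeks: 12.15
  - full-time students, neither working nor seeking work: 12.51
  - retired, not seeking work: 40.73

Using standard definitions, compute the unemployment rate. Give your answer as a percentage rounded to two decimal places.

Employed = 37.36 + 8.17 + 168.29 = 213.82 million (anyone who worked, including part-time for economic reasons, counts as employed).
Unemployed = 12.15 million.
Labor force = 213.82 + 12.15 = 225.97 million.
Unemployment rate = 12.15 / 225.97 = 5.38%.

Unemployment rate ≈ 5.38%.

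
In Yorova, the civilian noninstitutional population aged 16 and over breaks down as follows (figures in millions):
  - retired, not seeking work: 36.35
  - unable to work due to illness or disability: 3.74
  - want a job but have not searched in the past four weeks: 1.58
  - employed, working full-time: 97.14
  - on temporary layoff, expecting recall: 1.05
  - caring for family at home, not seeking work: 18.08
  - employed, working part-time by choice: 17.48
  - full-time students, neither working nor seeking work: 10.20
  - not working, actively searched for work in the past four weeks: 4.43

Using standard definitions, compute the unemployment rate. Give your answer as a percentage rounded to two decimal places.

Employed = 97.14 + 17.48 = 114.62 million.
Unemployed = 1.05 + 4.43 = 5.48 million (jobless and actively searching, or on temporary layoff).
Labor force = 114.62 + 5.48 = 120.10 million.
Unemployment rate = 5.48 / 120.10 = 4.56%.

Unemployment rate ≈ 4.56%.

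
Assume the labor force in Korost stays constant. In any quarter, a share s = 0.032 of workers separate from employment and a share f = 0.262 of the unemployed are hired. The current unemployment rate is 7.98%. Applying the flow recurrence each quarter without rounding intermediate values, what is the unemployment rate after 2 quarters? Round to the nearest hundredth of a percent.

With a fixed labor force, u_{t+1} = u_t + s·(1−u_t) − f·u_t = u_t·(1−s−f) + s.
Here 1−s−f = 0.706 and s = 0.032.
u_1 = 0.079800 × 0.706 + 0.032 = 0.088339.
u_2 = 0.088339 × 0.706 + 0.032 = 0.094367.

Unemployment rate after two quarters ≈ 9.44%.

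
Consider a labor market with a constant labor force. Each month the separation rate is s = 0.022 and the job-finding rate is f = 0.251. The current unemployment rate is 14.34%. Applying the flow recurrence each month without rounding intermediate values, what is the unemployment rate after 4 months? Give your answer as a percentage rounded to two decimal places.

With a fixed labor force, u_{t+1} = u_t + s·(1−u_t) − f·u_t = u_t·(1−s−f) + s.
Here 1−s−f = 0.727 and s = 0.022.
u_1 = 0.143400 × 0.727 + 0.022 = 0.126252.
u_2 = 0.126252 × 0.727 + 0.022 = 0.113785.
u_3 = 0.113785 × 0.727 + 0.022 = 0.104722.
u_4 = 0.104722 × 0.727 + 0.022 = 0.098133.

Unemployment rate after four months ≈ 9.81%.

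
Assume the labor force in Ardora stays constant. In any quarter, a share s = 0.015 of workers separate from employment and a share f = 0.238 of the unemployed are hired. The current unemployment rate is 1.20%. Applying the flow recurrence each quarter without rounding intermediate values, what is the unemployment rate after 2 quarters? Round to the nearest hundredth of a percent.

With a fixed labor force, u_{t+1} = u_t + s·(1−u_t) − f·u_t = u_t·(1−s−f) + s.
Here 1−s−f = 0.747 and s = 0.015.
u_1 = 0.012000 × 0.747 + 0.015 = 0.023964.
u_2 = 0.023964 × 0.747 + 0.015 = 0.032901.

Unemployment rate after two quarters ≈ 3.29%.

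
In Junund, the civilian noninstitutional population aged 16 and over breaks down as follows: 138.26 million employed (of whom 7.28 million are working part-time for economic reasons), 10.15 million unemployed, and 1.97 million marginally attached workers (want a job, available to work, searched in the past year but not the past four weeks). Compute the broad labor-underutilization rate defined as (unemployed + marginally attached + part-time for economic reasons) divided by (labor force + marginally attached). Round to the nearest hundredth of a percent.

Broad underutilization rate ≈ 12.90%.

Labor force = 138.26 + 10.15 = 148.41 million.
Numerator = 10.15 + 1.97 + 7.28 = 19.40 million.
Denominator = 148.41 + 1.97 = 150.38 million.
Broad rate = 19.40 / 150.38 = 12.90%.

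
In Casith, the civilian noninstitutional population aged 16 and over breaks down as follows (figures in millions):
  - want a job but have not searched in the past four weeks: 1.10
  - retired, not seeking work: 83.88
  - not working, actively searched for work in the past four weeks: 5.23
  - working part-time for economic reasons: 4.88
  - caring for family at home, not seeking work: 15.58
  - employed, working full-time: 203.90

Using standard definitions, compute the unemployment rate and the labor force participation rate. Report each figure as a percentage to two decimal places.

Employed = 4.88 + 203.90 = 208.78 million (anyone who worked, including part-time for economic reasons, counts as employed).
Unemployed = 5.23 million.
Labor force = 208.78 + 5.23 = 214.01 million.
Not in labor force = 1.10 + 83.88 + 15.58 = 100.56 million (those not working and not actively searching are outside the labor force — including those who want a job but have given up searching).
Civilian working-age population = 214.01 + 100.56 = 314.57 million.
Unemployment rate = 5.23 / 214.01 = 2.44%.
Labor force participation rate = 214.01 / 314.57 = 68.03%.

Unemployment rate ≈ 2.44%; labor force participation rate ≈ 68.03%.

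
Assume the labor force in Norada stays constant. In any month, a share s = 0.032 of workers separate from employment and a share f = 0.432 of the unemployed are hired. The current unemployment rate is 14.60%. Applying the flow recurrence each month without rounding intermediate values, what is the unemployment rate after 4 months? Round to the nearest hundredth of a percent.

Unemployment rate after four months ≈ 7.53%.

With a fixed labor force, u_{t+1} = u_t + s·(1−u_t) − f·u_t = u_t·(1−s−f) + s.
Here 1−s−f = 0.536 and s = 0.032.
u_1 = 0.146000 × 0.536 + 0.032 = 0.110256.
u_2 = 0.110256 × 0.536 + 0.032 = 0.091097.
u_3 = 0.091097 × 0.536 + 0.032 = 0.080828.
u_4 = 0.080828 × 0.536 + 0.032 = 0.075324.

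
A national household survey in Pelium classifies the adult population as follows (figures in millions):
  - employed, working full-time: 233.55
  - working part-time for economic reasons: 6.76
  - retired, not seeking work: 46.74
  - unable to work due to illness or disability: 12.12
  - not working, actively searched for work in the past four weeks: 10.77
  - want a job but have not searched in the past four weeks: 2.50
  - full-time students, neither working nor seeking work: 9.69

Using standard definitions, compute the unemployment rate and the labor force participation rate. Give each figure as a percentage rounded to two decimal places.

Unemployment rate ≈ 4.29%; labor force participation rate ≈ 77.94%.

Employed = 233.55 + 6.76 = 240.31 million (anyone who worked, including part-time for economic reasons, counts as employed).
Unemployed = 10.77 million.
Labor force = 240.31 + 10.77 = 251.08 million.
Not in labor force = 46.74 + 12.12 + 2.50 + 9.69 = 71.05 million (those not working and not actively searching are outside the labor force — including those who want a job but have given up searching).
Civilian working-age population = 251.08 + 71.05 = 322.13 million.
Unemployment rate = 10.77 / 251.08 = 4.29%.
Labor force participation rate = 251.08 / 322.13 = 77.94%.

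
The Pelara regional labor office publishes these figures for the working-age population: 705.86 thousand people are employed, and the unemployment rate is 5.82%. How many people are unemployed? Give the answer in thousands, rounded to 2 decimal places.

Let U be the number unemployed. The labor force is E + U, and U/(E+U) = 0.0582.
So U = 0.0582 × 705.86 / (1 − 0.0582) = 41.0811 / 0.9418 ≈ 43.62 thousand.

About 43.62 thousand are unemployed.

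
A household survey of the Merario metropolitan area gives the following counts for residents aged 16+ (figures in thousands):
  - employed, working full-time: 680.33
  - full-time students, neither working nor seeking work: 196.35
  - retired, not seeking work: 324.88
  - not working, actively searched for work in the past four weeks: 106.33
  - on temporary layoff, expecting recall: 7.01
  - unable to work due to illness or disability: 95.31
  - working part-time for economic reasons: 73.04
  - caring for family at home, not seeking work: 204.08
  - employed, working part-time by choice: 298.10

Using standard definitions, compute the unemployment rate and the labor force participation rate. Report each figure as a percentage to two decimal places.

Employed = 680.33 + 73.04 + 298.10 = 1,051.47 thousand (anyone who worked, including part-time for economic reasons, counts as employed).
Unemployed = 106.33 + 7.01 = 113.34 thousand (jobless and actively searching, or on temporary layoff).
Labor force = 1,051.47 + 113.34 = 1,164.81 thousand.
Not in labor force = 196.35 + 324.88 + 95.31 + 204.08 = 820.62 thousand (those not working and not actively searching are outside the labor force).
Civilian working-age population = 1,164.81 + 820.62 = 1,985.43 thousand.
Unemployment rate = 113.34 / 1,164.81 = 9.73%.
Labor force participation rate = 1,164.81 / 1,985.43 = 58.67%.

Unemployment rate ≈ 9.73%; labor force participation rate ≈ 58.67%.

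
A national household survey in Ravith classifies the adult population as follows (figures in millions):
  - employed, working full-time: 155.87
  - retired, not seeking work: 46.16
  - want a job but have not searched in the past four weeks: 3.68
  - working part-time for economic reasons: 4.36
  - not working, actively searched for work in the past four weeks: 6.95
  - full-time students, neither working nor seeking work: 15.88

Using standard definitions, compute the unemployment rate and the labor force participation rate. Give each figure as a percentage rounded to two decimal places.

Employed = 155.87 + 4.36 = 160.23 million (anyone who worked, including part-time for economic reasons, counts as employed).
Unemployed = 6.95 million.
Labor force = 160.23 + 6.95 = 167.18 million.
Not in labor force = 46.16 + 3.68 + 15.88 = 65.72 million (those not working and not actively searching are outside the labor force — including those who want a job but have given up searching).
Civilian working-age population = 167.18 + 65.72 = 232.90 million.
Unemployment rate = 6.95 / 167.18 = 4.16%.
Labor force participation rate = 167.18 / 232.90 = 71.78%.

Unemployment rate ≈ 4.16%; labor force participation rate ≈ 71.78%.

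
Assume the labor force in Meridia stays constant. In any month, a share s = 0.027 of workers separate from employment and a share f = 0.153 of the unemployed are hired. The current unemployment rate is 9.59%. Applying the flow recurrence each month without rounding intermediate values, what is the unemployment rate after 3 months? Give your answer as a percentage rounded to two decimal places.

Unemployment rate after three months ≈ 12.02%.

With a fixed labor force, u_{t+1} = u_t + s·(1−u_t) − f·u_t = u_t·(1−s−f) + s.
Here 1−s−f = 0.820 and s = 0.027.
u_1 = 0.095900 × 0.820 + 0.027 = 0.105638.
u_2 = 0.105638 × 0.820 + 0.027 = 0.113623.
u_3 = 0.113623 × 0.820 + 0.027 = 0.120171.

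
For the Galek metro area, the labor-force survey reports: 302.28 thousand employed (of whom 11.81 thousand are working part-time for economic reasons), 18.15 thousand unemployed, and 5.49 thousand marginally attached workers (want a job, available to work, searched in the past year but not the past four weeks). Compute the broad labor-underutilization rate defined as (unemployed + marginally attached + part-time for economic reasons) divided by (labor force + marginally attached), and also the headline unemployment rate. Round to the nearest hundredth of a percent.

Labor force = 302.28 + 18.15 = 320.43 thousand.
Numerator = 18.15 + 5.49 + 11.81 = 35.45 thousand.
Denominator = 320.43 + 5.49 = 325.92 thousand.
Broad rate = 35.45 / 325.92 = 10.88%.
Headline unemployment rate = 18.15 / 320.43 = 5.66%.

Broad underutilization rate ≈ 10.88%; headline unemployment rate ≈ 5.66%.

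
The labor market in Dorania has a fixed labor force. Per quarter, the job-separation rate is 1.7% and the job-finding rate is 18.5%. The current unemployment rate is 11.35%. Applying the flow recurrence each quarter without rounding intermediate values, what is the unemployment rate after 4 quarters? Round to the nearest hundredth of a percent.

With a fixed labor force, u_{t+1} = u_t + s·(1−u_t) − f·u_t = u_t·(1−s−f) + s.
Here 1−s−f = 0.798 and s = 0.017.
u_1 = 0.113500 × 0.798 + 0.017 = 0.107573.
u_2 = 0.107573 × 0.798 + 0.017 = 0.102843.
u_3 = 0.102843 × 0.798 + 0.017 = 0.099069.
u_4 = 0.099069 × 0.798 + 0.017 = 0.096057.

Unemployment rate after four quarters ≈ 9.61%.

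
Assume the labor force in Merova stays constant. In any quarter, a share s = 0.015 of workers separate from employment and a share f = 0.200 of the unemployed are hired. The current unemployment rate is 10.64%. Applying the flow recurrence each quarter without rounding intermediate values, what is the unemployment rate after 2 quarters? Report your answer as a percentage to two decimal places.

Unemployment rate after two quarters ≈ 9.23%.

With a fixed labor force, u_{t+1} = u_t + s·(1−u_t) − f·u_t = u_t·(1−s−f) + s.
Here 1−s−f = 0.785 and s = 0.015.
u_1 = 0.106400 × 0.785 + 0.015 = 0.098524.
u_2 = 0.098524 × 0.785 + 0.015 = 0.092341.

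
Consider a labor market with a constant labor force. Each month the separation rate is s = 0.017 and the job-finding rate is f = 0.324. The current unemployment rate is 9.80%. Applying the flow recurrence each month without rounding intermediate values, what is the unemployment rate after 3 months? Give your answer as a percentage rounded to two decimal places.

Unemployment rate after three months ≈ 6.36%.

With a fixed labor force, u_{t+1} = u_t + s·(1−u_t) − f·u_t = u_t·(1−s−f) + s.
Here 1−s−f = 0.659 and s = 0.017.
u_1 = 0.098000 × 0.659 + 0.017 = 0.081582.
u_2 = 0.081582 × 0.659 + 0.017 = 0.070763.
u_3 = 0.070763 × 0.659 + 0.017 = 0.063633.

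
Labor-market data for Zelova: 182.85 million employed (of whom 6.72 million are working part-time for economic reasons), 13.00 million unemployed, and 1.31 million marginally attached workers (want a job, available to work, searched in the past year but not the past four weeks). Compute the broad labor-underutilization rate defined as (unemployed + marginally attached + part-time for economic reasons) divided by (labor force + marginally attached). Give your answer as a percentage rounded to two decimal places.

Broad underutilization rate ≈ 10.67%.

Labor force = 182.85 + 13.00 = 195.85 million.
Numerator = 13.00 + 1.31 + 6.72 = 21.03 million.
Denominator = 195.85 + 1.31 = 197.16 million.
Broad rate = 21.03 / 197.16 = 10.67%.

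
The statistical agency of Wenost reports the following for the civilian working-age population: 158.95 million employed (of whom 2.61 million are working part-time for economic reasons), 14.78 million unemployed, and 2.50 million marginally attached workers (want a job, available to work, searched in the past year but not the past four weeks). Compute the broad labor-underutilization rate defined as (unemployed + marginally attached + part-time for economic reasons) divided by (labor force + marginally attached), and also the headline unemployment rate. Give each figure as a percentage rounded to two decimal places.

Labor force = 158.95 + 14.78 = 173.73 million.
Numerator = 14.78 + 2.50 + 2.61 = 19.89 million.
Denominator = 173.73 + 2.50 = 176.23 million.
Broad rate = 19.89 / 176.23 = 11.29%.
Headline unemployment rate = 14.78 / 173.73 = 8.51%.

Broad underutilization rate ≈ 11.29%; headline unemployment rate ≈ 8.51%.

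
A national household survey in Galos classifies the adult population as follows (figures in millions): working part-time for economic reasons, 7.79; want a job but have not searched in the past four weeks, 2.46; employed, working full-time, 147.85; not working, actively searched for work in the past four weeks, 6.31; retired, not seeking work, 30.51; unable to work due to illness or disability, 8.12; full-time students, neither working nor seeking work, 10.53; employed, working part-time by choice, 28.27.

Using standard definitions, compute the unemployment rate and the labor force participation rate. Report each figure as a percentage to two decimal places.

Employed = 7.79 + 147.85 + 28.27 = 183.91 million (anyone who worked, including part-time for economic reasons, counts as employed).
Unemployed = 6.31 million.
Labor force = 183.91 + 6.31 = 190.22 million.
Not in labor force = 2.46 + 30.51 + 8.12 + 10.53 = 51.62 million (those not working and not actively searching are outside the labor force — including those who want a job but have given up searching).
Civilian working-age population = 190.22 + 51.62 = 241.84 million.
Unemployment rate = 6.31 / 190.22 = 3.32%.
Labor force participation rate = 190.22 / 241.84 = 78.66%.

Unemployment rate ≈ 3.32%; labor force participation rate ≈ 78.66%.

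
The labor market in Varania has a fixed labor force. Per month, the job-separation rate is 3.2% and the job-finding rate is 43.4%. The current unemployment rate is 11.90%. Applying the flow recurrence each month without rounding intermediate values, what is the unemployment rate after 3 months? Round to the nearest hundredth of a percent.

With a fixed labor force, u_{t+1} = u_t + s·(1−u_t) − f·u_t = u_t·(1−s−f) + s.
Here 1−s−f = 0.534 and s = 0.032.
u_1 = 0.119000 × 0.534 + 0.032 = 0.095546.
u_2 = 0.095546 × 0.534 + 0.032 = 0.083022.
u_3 = 0.083022 × 0.534 + 0.032 = 0.076334.

Unemployment rate after three months ≈ 7.63%.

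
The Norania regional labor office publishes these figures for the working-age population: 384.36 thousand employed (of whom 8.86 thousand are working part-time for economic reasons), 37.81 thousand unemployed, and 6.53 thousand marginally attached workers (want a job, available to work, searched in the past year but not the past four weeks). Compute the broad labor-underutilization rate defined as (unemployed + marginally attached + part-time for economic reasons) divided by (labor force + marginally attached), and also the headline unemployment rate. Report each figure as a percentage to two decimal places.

Labor force = 384.36 + 37.81 = 422.17 thousand.
Numerator = 37.81 + 6.53 + 8.86 = 53.20 thousand.
Denominator = 422.17 + 6.53 = 428.70 thousand.
Broad rate = 53.20 / 428.70 = 12.41%.
Headline unemployment rate = 37.81 / 422.17 = 8.96%.

Broad underutilization rate ≈ 12.41%; headline unemployment rate ≈ 8.96%.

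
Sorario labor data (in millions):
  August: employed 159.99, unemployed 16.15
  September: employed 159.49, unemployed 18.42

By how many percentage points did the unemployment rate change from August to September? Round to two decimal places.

August: labor force = 159.99 + 16.15 = 176.14; u = 16.15/176.14 = 9.17%.
September: labor force = 159.49 + 18.42 = 177.91; u = 18.42/177.91 = 10.35%.
Change = 10.35% − 9.17% = +1.18 pp.

The unemployment rate changed by +1.18 percentage points.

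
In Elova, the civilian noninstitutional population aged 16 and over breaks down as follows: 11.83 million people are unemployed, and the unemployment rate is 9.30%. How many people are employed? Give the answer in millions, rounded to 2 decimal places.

Labor force = U / u = 11.83 / 0.0930 ≈ 127.20 million.
Employed = labor force − unemployed = 127.20 − 11.83 = 115.37 million.

About 115.37 million are employed.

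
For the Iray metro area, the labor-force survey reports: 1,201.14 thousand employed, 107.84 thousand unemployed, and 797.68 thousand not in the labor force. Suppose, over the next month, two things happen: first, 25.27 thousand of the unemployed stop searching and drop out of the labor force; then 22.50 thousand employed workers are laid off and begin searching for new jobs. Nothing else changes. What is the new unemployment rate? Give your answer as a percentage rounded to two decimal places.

Initially, labor force = 1,201.14 + 107.84 = 1,308.98 thousand, so u = 107.84/1,308.98 = 8.24%.
After the first change, unemployed and labor force both fall by 25.27 → E = 1,201.14, U = 82.57, labor force = 1,283.71 thousand.
After the second change, employed falls and unemployed rises by 22.50; labor force unchanged → E = 1,178.64, U = 105.07, labor force = 1,283.71 thousand.
New unemployment rate = 105.07 / 1,283.71 = 8.18%.

New unemployment rate ≈ 8.18%.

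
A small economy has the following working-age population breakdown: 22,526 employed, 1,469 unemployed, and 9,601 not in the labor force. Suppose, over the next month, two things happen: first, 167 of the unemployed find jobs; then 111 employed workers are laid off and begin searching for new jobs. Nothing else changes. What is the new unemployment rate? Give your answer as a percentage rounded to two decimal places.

Initially, labor force = 22,526 + 1,469 = 23,995, so u = 1,469/23,995 = 6.12%.
After the first change, unemployed falls and employed rises by 167; labor force unchanged → E = 22,693, U = 1,302, labor force = 23,995.
After the second change, employed falls and unemployed rises by 111; labor force unchanged → E = 22,582, U = 1,413, labor force = 23,995.
New unemployment rate = 1,413 / 23,995 = 5.89%.

New unemployment rate ≈ 5.89%.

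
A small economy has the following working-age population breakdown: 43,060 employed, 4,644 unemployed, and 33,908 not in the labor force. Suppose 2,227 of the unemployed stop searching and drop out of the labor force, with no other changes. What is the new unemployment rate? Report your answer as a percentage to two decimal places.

New unemployment rate ≈ 5.31%.

Initially, labor force = 43,060 + 4,644 = 47,704, so u = 4,644/47,704 = 9.74%.
After the change, unemployed and labor force both fall by 2,227 → E = 43,060, U = 2,417, labor force = 45,477.
New unemployment rate = 2,417 / 45,477 = 5.31%.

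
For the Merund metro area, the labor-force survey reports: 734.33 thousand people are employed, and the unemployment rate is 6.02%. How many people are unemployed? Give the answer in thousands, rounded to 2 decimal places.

Let U be the number unemployed. The labor force is E + U, and U/(E+U) = 0.0602.
So U = 0.0602 × 734.33 / (1 − 0.0602) = 44.2067 / 0.9398 ≈ 47.04 thousand.

About 47.04 thousand are unemployed.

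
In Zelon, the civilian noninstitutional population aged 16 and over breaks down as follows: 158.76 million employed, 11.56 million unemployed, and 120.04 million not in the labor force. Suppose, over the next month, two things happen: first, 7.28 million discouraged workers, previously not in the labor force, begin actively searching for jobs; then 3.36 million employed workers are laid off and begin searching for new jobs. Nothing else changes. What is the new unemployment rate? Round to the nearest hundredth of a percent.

New unemployment rate ≈ 12.50%.

Initially, labor force = 158.76 + 11.56 = 170.32 million, so u = 11.56/170.32 = 6.79%.
After the first change, unemployed and labor force both rise by 7.28 → E = 158.76, U = 18.84, labor force = 177.60 million.
After the second change, employed falls and unemployed rises by 3.36; labor force unchanged → E = 155.40, U = 22.20, labor force = 177.60 million.
New unemployment rate = 22.20 / 177.60 = 12.50%.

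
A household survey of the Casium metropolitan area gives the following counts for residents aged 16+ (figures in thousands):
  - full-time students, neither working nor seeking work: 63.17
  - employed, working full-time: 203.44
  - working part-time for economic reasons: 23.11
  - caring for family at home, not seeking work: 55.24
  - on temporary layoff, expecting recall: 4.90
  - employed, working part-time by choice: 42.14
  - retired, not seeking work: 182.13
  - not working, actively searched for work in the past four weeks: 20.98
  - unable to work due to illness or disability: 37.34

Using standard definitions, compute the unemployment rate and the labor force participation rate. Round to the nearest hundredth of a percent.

Unemployment rate ≈ 8.79%; labor force participation rate ≈ 46.58%.

Employed = 203.44 + 23.11 + 42.14 = 268.69 thousand (anyone who worked, including part-time for economic reasons, counts as employed).
Unemployed = 4.90 + 20.98 = 25.88 thousand (jobless and actively searching, or on temporary layoff).
Labor force = 268.69 + 25.88 = 294.57 thousand.
Not in labor force = 63.17 + 55.24 + 182.13 + 37.34 = 337.88 thousand (those not working and not actively searching are outside the labor force).
Civilian working-age population = 294.57 + 337.88 = 632.45 thousand.
Unemployment rate = 25.88 / 294.57 = 8.79%.
Labor force participation rate = 294.57 / 632.45 = 46.58%.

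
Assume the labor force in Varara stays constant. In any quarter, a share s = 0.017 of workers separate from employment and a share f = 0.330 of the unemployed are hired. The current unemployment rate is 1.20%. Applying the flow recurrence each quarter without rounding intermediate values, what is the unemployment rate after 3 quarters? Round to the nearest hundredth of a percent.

Unemployment rate after three quarters ≈ 3.87%.

With a fixed labor force, u_{t+1} = u_t + s·(1−u_t) − f·u_t = u_t·(1−s−f) + s.
Here 1−s−f = 0.653 and s = 0.017.
u_1 = 0.012000 × 0.653 + 0.017 = 0.024836.
u_2 = 0.024836 × 0.653 + 0.017 = 0.033218.
u_3 = 0.033218 × 0.653 + 0.017 = 0.038691.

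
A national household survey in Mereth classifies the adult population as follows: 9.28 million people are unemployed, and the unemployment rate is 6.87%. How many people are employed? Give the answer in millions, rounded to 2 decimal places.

Labor force = U / u = 9.28 / 0.0687 ≈ 135.08 million.
Employed = labor force − unemployed = 135.08 − 9.28 = 125.80 million.

About 125.80 million are employed.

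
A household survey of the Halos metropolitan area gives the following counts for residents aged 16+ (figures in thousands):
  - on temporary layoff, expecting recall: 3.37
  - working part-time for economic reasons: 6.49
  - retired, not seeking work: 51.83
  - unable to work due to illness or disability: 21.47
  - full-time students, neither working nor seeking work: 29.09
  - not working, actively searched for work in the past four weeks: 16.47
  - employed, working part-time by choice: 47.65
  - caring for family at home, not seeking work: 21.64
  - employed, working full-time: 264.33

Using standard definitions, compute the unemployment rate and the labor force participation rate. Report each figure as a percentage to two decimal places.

Employed = 6.49 + 47.65 + 264.33 = 318.47 thousand (anyone who worked, including part-time for economic reasons, counts as employed).
Unemployed = 3.37 + 16.47 = 19.84 thousand (jobless and actively searching, or on temporary layoff).
Labor force = 318.47 + 19.84 = 338.31 thousand.
Not in labor force = 51.83 + 21.47 + 29.09 + 21.64 = 124.03 thousand (those not working and not actively searching are outside the labor force).
Civilian working-age population = 338.31 + 124.03 = 462.34 thousand.
Unemployment rate = 19.84 / 338.31 = 5.86%.
Labor force participation rate = 338.31 / 462.34 = 73.17%.

Unemployment rate ≈ 5.86%; labor force participation rate ≈ 73.17%.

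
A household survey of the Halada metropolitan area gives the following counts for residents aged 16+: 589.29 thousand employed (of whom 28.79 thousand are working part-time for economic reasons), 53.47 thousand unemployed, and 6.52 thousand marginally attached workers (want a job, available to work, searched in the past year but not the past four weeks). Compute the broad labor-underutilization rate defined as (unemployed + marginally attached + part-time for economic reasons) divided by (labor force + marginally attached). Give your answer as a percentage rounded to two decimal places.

Labor force = 589.29 + 53.47 = 642.76 thousand.
Numerator = 53.47 + 6.52 + 28.79 = 88.78 thousand.
Denominator = 642.76 + 6.52 = 649.28 thousand.
Broad rate = 88.78 / 649.28 = 13.67%.

Broad underutilization rate ≈ 13.67%.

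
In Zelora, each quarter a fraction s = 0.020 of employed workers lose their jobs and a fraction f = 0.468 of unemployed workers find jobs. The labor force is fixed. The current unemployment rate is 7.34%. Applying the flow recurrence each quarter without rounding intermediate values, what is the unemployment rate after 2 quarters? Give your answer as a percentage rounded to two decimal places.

Unemployment rate after two quarters ≈ 4.95%.

With a fixed labor force, u_{t+1} = u_t + s·(1−u_t) − f·u_t = u_t·(1−s−f) + s.
Here 1−s−f = 0.512 and s = 0.020.
u_1 = 0.073400 × 0.512 + 0.020 = 0.057581.
u_2 = 0.057581 × 0.512 + 0.020 = 0.049481.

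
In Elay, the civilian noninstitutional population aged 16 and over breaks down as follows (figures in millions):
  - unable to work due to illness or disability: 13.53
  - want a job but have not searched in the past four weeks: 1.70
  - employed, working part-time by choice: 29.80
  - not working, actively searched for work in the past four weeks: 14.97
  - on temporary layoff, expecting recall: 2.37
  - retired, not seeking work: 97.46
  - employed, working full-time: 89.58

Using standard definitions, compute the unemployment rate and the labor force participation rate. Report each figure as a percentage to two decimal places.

Unemployment rate ≈ 12.68%; labor force participation rate ≈ 54.82%.

Employed = 29.80 + 89.58 = 119.38 million.
Unemployed = 14.97 + 2.37 = 17.34 million (jobless and actively searching, or on temporary layoff).
Labor force = 119.38 + 17.34 = 136.72 million.
Not in labor force = 13.53 + 1.70 + 97.46 = 112.69 million (those not working and not actively searching are outside the labor force — including those who want a job but have given up searching).
Civilian working-age population = 136.72 + 112.69 = 249.41 million.
Unemployment rate = 17.34 / 136.72 = 12.68%.
Labor force participation rate = 136.72 / 249.41 = 54.82%.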